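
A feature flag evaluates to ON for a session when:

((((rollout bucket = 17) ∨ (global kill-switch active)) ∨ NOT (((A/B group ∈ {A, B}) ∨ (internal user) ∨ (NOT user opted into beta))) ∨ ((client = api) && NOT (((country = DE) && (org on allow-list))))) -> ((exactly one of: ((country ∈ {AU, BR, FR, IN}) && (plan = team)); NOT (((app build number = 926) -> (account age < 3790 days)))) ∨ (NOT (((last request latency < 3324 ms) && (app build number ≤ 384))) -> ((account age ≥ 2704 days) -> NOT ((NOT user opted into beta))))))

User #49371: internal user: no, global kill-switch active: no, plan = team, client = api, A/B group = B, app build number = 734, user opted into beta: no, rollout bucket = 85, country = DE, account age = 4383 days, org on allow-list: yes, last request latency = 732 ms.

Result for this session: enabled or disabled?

Atomic conditions:
  rollout bucket = 17: 85 == 17 is false
  global kill-switch active: no → false
  A/B group ∈ {A, B}: B is in the set → true
  internal user: no → false
  NOT user opted into beta: no → true
  client = api: api == api is true
  country = DE: DE == DE is true
  org on allow-list: yes → true
  country ∈ {AU, BR, FR, IN}: DE is not in the set → false
  plan = team: team == team is true
  app build number = 926: 734 == 926 is false
  account age < 3790 days: 4383 < 3790 is false
  last request latency < 3324 ms: 732 < 3324 is true
  app build number ≤ 384: 734 ≤ 384 is false
  account age ≥ 2704 days: 4383 ≥ 2704 is true
Combine:
[1.1] false OR false = false
[1.2.1] true OR false OR true = true
[1.2] NOT true = false
[1.3.2.1] true AND true = true
[1.3.2] NOT true = false
[1.3] true AND false = false
[1] false OR false OR false = false
[2.1.1] false AND true = false
[2.1.2.1] false → false (antecedent false ⇒ implication holds) = true
[2.1.2] NOT true = false
[2.1] exactly-one(false, false) = false
[2.2.1.1] true AND false = false
[2.2.1] NOT false = true
[2.2.2.2] NOT true = false
[2.2.2] true → false = false
[2.2] true → false = false
[2] false OR false = false
[root] false → false (antecedent false ⇒ implication holds) = true
Overall: true → enabled

Enabled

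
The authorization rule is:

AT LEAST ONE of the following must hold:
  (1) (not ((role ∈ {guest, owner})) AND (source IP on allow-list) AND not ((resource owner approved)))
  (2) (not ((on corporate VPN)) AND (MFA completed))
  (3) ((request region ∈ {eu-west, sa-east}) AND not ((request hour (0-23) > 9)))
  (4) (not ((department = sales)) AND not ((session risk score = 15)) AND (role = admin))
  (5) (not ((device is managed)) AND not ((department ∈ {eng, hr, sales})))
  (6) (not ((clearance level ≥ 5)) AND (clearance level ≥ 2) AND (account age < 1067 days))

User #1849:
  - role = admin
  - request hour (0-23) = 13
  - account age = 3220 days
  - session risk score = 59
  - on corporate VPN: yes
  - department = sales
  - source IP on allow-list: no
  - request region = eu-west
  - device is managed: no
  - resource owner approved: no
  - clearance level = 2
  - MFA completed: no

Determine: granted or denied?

Denied

Atomic conditions:
  role ∈ {guest, owner}: admin is not in the set → false
  source IP on allow-list: no → false
  resource owner approved: no → false
  on corporate VPN: yes → true
  MFA completed: no → false
  request region ∈ {eu-west, sa-east}: eu-west is in the set → true
  request hour (0-23) > 9: 13 > 9 is true
  department = sales: sales == sales is true
  session risk score = 15: 59 == 15 is false
  role = admin: admin == admin is true
  device is managed: no → false
  department ∈ {eng, hr, sales}: sales is in the set → true
  clearance level ≥ 5: 2 ≥ 5 is false
  clearance level ≥ 2: 2 ≥ 2 is true
  account age < 1067 days: 3220 < 1067 is false
Combine:
[1.1] NOT false = true
[1.3] NOT false = true
[1] true AND false AND true = false
[2.1] NOT true = false
[2] false AND false = false
[3.2] NOT true = false
[3] true AND false = false
[4.1] NOT true = false
[4.2] NOT false = true
[4] false AND true AND true = false
[5.1] NOT false = true
[5.2] NOT true = false
[5] true AND false = false
[6.1] NOT false = true
[6] true AND true AND false = false
[root] false OR false OR false OR false OR false OR false = false
Overall: false → denied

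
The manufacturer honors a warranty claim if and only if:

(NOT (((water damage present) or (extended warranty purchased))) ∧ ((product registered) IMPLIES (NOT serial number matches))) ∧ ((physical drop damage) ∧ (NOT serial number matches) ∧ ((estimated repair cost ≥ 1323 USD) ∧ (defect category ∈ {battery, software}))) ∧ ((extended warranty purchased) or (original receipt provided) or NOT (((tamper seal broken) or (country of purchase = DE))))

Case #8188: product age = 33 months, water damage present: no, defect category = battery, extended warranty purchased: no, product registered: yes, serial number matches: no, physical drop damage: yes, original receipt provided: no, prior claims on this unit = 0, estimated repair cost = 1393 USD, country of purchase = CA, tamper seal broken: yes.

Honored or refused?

Refused

Atomic conditions:
  water damage present: no → false
  extended warranty purchased: no → false
  product registered: yes → true
  NOT serial number matches: no → true
  physical drop damage: yes → true
  estimated repair cost ≥ 1323 USD: 1393 ≥ 1323 is true
  defect category ∈ {battery, software}: battery is in the set → true
  original receipt provided: no → false
  tamper seal broken: yes → true
  country of purchase = DE: CA == DE is false
Combine:
[1.1.1] false OR false = false
[1.1] NOT false = true
[1.2] true → true = true
[1] true AND true = true
[2.3] true AND true = true
[2] true AND true AND true = true
[3.3.1] true OR false = true
[3.3] NOT true = false
[3] false OR false OR false = false
[root] true AND true AND false = false
Overall: false → refused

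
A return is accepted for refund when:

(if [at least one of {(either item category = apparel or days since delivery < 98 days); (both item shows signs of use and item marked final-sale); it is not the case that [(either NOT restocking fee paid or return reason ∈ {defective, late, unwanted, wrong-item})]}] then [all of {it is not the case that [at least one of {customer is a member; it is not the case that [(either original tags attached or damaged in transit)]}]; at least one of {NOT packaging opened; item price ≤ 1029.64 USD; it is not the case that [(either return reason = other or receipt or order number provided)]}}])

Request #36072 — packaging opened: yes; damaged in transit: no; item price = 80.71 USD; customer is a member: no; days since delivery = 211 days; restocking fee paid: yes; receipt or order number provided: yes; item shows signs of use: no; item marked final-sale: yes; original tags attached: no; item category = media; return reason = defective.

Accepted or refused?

Atomic conditions:
  item category = apparel: media == apparel is false
  days since delivery < 98 days: 211 < 98 is false
  item shows signs of use: no → false
  item marked final-sale: yes → true
  NOT restocking fee paid: yes → false
  return reason ∈ {defective, late, unwanted, wrong-item}: defective is in the set → true
  customer is a member: no → false
  original tags attached: no → false
  damaged in transit: no → false
  NOT packaging opened: yes → false
  item price ≤ 1029.64 USD: 80.71 ≤ 1029.64 is true
  return reason = other: defective == other is false
  receipt or order number provided: yes → true
Combine:
[1.1] false OR false = false
[1.2] false AND true = false
[1.3.1] false OR true = true
[1.3] NOT true = false
[1] false OR false OR false = false
[2.1.1.2.1] false OR false = false
[2.1.1.2] NOT false = true
[2.1.1] false OR true = true
[2.1] NOT true = false
[2.2.3.1] false OR true = true
[2.2.3] NOT true = false
[2.2] false OR true OR false = true
[2] false AND true = false
[root] false → false (antecedent false ⇒ implication holds) = true
Overall: true → accepted

Accepted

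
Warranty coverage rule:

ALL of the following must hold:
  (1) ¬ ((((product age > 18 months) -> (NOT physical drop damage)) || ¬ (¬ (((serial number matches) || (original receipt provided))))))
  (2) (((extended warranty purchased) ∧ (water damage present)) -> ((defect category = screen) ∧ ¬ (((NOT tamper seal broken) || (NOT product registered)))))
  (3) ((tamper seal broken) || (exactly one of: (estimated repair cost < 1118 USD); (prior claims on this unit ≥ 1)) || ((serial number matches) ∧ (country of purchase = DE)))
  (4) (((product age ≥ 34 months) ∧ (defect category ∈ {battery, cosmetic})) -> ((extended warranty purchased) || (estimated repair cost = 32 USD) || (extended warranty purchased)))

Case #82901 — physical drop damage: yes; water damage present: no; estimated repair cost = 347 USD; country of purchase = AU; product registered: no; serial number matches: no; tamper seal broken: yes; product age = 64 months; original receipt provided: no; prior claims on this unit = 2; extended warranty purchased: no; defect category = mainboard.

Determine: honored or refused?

Atomic conditions:
  product age > 18 months: 64 > 18 is true
  NOT physical drop damage: yes → false
  serial number matches: no → false
  original receipt provided: no → false
  extended warranty purchased: no → false
  water damage present: no → false
  defect category = screen: mainboard == screen is false
  NOT tamper seal broken: yes → false
  NOT product registered: no → true
  tamper seal broken: yes → true
  estimated repair cost < 1118 USD: 347 < 1118 is true
  prior claims on this unit ≥ 1: 2 ≥ 1 is true
  country of purchase = DE: AU == DE is false
  product age ≥ 34 months: 64 ≥ 34 is true
  defect category ∈ {battery, cosmetic}: mainboard is not in the set → false
  estimated repair cost = 32 USD: 347 == 32 is false
Combine:
[1.1.1] true → false = false
[1.1.2.1.1] false OR false = false
[1.1.2.1] NOT false = true
[1.1.2] NOT true = false
[1.1] false OR false = false
[1] NOT false = true
[2.1] false AND false = false
[2.2.2.1] false OR true = true
[2.2.2] NOT true = false
[2.2] false AND false = false
[2] false → false (antecedent false ⇒ implication holds) = true
[3.2] exactly-one(true, true) = false
[3.3] false AND false = false
[3] true OR false OR false = true
[4.1] true AND false = false
[4.2] false OR false OR false = false
[4] false → false (antecedent false ⇒ implication holds) = true
[root] true AND true AND true AND true = true
Overall: true → honored

Honored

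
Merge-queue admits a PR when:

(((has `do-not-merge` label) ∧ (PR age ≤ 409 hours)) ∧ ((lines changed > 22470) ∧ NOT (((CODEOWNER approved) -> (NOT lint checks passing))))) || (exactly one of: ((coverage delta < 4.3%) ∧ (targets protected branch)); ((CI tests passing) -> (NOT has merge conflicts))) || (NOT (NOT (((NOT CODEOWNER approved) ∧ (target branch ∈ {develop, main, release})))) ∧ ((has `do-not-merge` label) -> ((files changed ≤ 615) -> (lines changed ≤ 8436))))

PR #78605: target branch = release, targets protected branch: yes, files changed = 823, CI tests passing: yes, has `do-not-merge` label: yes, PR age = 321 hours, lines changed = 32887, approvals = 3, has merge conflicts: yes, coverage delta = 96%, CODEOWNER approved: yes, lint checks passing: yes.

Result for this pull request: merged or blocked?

Merged

Atomic conditions:
  has `do-not-merge` label: yes → true
  PR age ≤ 409 hours: 321 ≤ 409 is true
  lines changed > 22470: 32887 > 22470 is true
  CODEOWNER approved: yes → true
  NOT lint checks passing: yes → false
  coverage delta < 4.3%: 96 < 4.3 is false
  targets protected branch: yes → true
  CI tests passing: yes → true
  NOT has merge conflicts: yes → false
  NOT CODEOWNER approved: yes → false
  target branch ∈ {develop, main, release}: release is in the set → true
  files changed ≤ 615: 823 ≤ 615 is false
  lines changed ≤ 8436: 32887 ≤ 8436 is false
Combine:
[1.1] true AND true = true
[1.2.2.1] true → false = false
[1.2.2] NOT false = true
[1.2] true AND true = true
[1] true AND true = true
[2.1] false AND true = false
[2.2] true → false = false
[2] exactly-one(false, false) = false
[3.1.1.1] false AND true = false
[3.1.1] NOT false = true
[3.1] NOT true = false
[3.2.2] false → false (antecedent false ⇒ implication holds) = true
[3.2] true → true = true
[3] false AND true = false
[root] true OR false OR false = true
Overall: true → merged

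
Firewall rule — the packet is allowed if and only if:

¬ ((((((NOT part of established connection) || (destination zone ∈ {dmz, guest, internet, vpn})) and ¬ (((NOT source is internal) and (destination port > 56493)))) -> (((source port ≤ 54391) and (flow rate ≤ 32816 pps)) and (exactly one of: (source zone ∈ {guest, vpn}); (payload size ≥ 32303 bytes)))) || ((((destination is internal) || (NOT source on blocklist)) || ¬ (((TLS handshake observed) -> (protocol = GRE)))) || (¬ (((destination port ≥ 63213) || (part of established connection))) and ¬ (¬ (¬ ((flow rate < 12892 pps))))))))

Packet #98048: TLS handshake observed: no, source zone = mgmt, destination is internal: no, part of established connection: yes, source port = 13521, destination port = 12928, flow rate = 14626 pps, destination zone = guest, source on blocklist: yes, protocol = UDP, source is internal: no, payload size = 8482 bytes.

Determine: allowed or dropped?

Allowed

Atomic conditions:
  NOT part of established connection: yes → false
  destination zone ∈ {dmz, guest, internet, vpn}: guest is in the set → true
  NOT source is internal: no → true
  destination port > 56493: 12928 > 56493 is false
  source port ≤ 54391: 13521 ≤ 54391 is true
  flow rate ≤ 32816 pps: 14626 ≤ 32816 is true
  source zone ∈ {guest, vpn}: mgmt is not in the set → false
  payload size ≥ 32303 bytes: 8482 ≥ 32303 is false
  destination is internal: no → false
  NOT source on blocklist: yes → false
  TLS handshake observed: no → false
  protocol = GRE: UDP == GRE is false
  destination port ≥ 63213: 12928 ≥ 63213 is false
  part of established connection: yes → true
  flow rate < 12892 pps: 14626 < 12892 is false
Combine:
[1.1.1.1] false OR true = true
[1.1.1.2.1] true AND false = false
[1.1.1.2] NOT false = true
[1.1.1] true AND true = true
[1.1.2.1] true AND true = true
[1.1.2.2] exactly-one(false, false) = false
[1.1.2] true AND false = false
[1.1] true → false = false
[1.2.1.1] false OR false = false
[1.2.1.2.1] false → false (antecedent false ⇒ implication holds) = true
[1.2.1.2] NOT true = false
[1.2.1] false OR false = false
[1.2.2.1.1] false OR true = true
[1.2.2.1] NOT true = false
[1.2.2.2.1.1] NOT false = true
[1.2.2.2.1] NOT true = false
[1.2.2.2] NOT false = true
[1.2.2] false AND true = false
[1.2] false OR false = false
[1] false OR false = false
[root] NOT false = true
Overall: true → allowed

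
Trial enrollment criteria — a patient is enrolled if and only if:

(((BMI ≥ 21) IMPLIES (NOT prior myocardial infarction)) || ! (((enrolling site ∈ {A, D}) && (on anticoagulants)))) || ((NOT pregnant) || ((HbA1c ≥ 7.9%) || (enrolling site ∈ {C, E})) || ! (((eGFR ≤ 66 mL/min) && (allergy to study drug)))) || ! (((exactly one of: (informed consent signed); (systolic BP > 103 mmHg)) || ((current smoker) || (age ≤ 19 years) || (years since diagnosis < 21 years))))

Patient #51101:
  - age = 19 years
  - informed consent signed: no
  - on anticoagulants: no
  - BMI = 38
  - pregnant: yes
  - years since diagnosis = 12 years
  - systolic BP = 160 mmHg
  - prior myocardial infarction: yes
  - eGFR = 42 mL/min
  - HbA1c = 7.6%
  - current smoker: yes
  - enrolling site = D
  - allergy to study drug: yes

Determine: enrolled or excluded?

Atomic conditions:
  BMI ≥ 21: 38 ≥ 21 is true
  NOT prior myocardial infarction: yes → false
  enrolling site ∈ {A, D}: D is in the set → true
  on anticoagulants: no → false
  NOT pregnant: yes → false
  HbA1c ≥ 7.9%: 7.6 ≥ 7.9 is false
  enrolling site ∈ {C, E}: D is not in the set → false
  eGFR ≤ 66 mL/min: 42 ≤ 66 is true
  allergy to study drug: yes → true
  informed consent signed: no → false
  systolic BP > 103 mmHg: 160 > 103 is true
  current smoker: yes → true
  age ≤ 19 years: 19 ≤ 19 is true
  years since diagnosis < 21 years: 12 < 21 is true
Combine:
[1.1] true → false = false
[1.2.1] true AND false = false
[1.2] NOT false = true
[1] false OR true = true
[2.2] false OR false = false
[2.3.1] true AND true = true
[2.3] NOT true = false
[2] false OR false OR false = false
[3.1.1] exactly-one(false, true) = true
[3.1.2] true OR true OR true = true
[3.1] true OR true = true
[3] NOT true = false
[root] true OR false OR false = true
Overall: true → enrolled

Enrolled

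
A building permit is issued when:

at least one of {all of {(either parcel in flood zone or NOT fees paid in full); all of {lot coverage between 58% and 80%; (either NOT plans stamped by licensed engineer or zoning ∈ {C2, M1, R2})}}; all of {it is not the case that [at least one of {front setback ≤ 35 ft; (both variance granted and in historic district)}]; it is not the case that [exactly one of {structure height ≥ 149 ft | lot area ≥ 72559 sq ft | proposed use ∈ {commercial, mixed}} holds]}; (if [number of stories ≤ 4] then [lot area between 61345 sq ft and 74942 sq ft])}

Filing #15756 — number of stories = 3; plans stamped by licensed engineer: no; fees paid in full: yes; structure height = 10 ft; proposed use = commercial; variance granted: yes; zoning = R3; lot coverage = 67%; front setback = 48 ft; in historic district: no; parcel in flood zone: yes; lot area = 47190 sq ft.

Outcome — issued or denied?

Atomic conditions:
  parcel in flood zone: yes → true
  NOT fees paid in full: yes → false
  lot coverage between 58% and 80%: 67 in [58, 80] is true
  NOT plans stamped by licensed engineer: no → true
  zoning ∈ {C2, M1, R2}: R3 is not in the set → false
  front setback ≤ 35 ft: 48 ≤ 35 is false
  variance granted: yes → true
  in historic district: no → false
  structure height ≥ 149 ft: 10 ≥ 149 is false
  lot area ≥ 72559 sq ft: 47190 ≥ 72559 is false
  proposed use ∈ {commercial, mixed}: commercial is in the set → true
  number of stories ≤ 4: 3 ≤ 4 is true
  lot area between 61345 sq ft and 74942 sq ft: 47190 in [61345, 74942] is false
Combine:
[1.1] true OR false = true
[1.2.2] true OR false = true
[1.2] true AND true = true
[1] true AND true = true
[2.1.1.2] true AND false = false
[2.1.1] false OR false = false
[2.1] NOT false = true
[2.2.1] exactly-one(false, false, true) = true
[2.2] NOT true = false
[2] true AND false = false
[3] true → false = false
[root] true OR false OR false = true
Overall: true → issued

Issued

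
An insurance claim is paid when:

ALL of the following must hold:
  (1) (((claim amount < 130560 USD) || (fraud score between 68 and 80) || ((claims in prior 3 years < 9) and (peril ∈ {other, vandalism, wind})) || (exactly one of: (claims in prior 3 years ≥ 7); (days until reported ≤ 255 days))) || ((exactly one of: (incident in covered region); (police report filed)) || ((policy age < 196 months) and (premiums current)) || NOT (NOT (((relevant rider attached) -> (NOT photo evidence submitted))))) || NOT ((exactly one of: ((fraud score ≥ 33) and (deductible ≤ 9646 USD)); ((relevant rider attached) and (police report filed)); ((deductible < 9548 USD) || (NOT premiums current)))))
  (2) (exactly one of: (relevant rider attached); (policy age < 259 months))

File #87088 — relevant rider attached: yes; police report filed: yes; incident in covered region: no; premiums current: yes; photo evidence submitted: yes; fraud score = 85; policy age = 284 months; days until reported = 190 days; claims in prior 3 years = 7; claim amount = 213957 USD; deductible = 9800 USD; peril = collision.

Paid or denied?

Atomic conditions:
  claim amount < 130560 USD: 213957 < 130560 is false
  fraud score between 68 and 80: 85 in [68, 80] is false
  claims in prior 3 years < 9: 7 < 9 is true
  peril ∈ {other, vandalism, wind}: collision is not in the set → false
  claims in prior 3 years ≥ 7: 7 ≥ 7 is true
  days until reported ≤ 255 days: 190 ≤ 255 is true
  incident in covered region: no → false
  police report filed: yes → true
  policy age < 196 months: 284 < 196 is false
  premiums current: yes → true
  relevant rider attached: yes → true
  NOT photo evidence submitted: yes → false
  fraud score ≥ 33: 85 ≥ 33 is true
  deductible ≤ 9646 USD: 9800 ≤ 9646 is false
  deductible < 9548 USD: 9800 < 9548 is false
  NOT premiums current: yes → false
  policy age < 259 months: 284 < 259 is false
Combine:
[1.1.3] true AND false = false
[1.1.4] exactly-one(true, true) = false
[1.1] false OR false OR false OR false = false
[1.2.1] exactly-one(false, true) = true
[1.2.2] false AND true = false
[1.2.3.1.1] true → false = false
[1.2.3.1] NOT false = true
[1.2.3] NOT true = false
[1.2] true OR false OR false = true
[1.3.1.1] true AND false = false
[1.3.1.2] true AND true = true
[1.3.1.3] false OR false = false
[1.3.1] exactly-one(false, true, false) = true
[1.3] NOT true = false
[1] false OR true OR false = true
[2] exactly-one(true, false) = true
[root] true AND true = true
Overall: true → paid

Paid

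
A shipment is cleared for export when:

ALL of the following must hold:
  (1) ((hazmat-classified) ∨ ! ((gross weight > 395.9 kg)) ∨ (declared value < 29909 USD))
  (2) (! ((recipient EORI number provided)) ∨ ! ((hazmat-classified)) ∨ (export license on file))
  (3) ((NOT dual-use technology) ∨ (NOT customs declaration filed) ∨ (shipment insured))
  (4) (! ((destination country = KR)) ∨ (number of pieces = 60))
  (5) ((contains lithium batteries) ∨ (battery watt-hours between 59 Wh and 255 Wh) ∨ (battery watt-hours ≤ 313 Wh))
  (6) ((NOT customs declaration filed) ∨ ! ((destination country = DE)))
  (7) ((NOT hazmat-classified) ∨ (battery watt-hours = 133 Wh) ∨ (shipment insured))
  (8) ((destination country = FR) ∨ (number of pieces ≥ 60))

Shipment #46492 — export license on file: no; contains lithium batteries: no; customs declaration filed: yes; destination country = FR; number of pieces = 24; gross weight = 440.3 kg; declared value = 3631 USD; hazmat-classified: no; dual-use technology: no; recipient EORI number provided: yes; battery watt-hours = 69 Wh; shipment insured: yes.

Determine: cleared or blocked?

Atomic conditions:
  hazmat-classified: no → false
  gross weight > 395.9 kg: 440.3 > 395.9 is true
  declared value < 29909 USD: 3631 < 29909 is true
  recipient EORI number provided: yes → true
  export license on file: no → false
  NOT dual-use technology: no → true
  NOT customs declaration filed: yes → false
  shipment insured: yes → true
  destination country = KR: FR == KR is false
  number of pieces = 60: 24 == 60 is false
  contains lithium batteries: no → false
  battery watt-hours between 59 Wh and 255 Wh: 69 in [59, 255] is true
  battery watt-hours ≤ 313 Wh: 69 ≤ 313 is true
  destination country = DE: FR == DE is false
  NOT hazmat-classified: no → true
  battery watt-hours = 133 Wh: 69 == 133 is false
  destination country = FR: FR == FR is true
  number of pieces ≥ 60: 24 ≥ 60 is false
Combine:
[1.2] NOT true = false
[1] false OR false OR true = true
[2.1] NOT true = false
[2.2] NOT false = true
[2] false OR true OR false = true
[3] true OR false OR true = true
[4.1] NOT false = true
[4] true OR false = true
[5] false OR true OR true = true
[6.2] NOT false = true
[6] false OR true = true
[7] true OR false OR true = true
[8] true OR false = true
[root] true AND true AND true AND true AND true AND true AND true AND true = true
Overall: true → cleared

Cleared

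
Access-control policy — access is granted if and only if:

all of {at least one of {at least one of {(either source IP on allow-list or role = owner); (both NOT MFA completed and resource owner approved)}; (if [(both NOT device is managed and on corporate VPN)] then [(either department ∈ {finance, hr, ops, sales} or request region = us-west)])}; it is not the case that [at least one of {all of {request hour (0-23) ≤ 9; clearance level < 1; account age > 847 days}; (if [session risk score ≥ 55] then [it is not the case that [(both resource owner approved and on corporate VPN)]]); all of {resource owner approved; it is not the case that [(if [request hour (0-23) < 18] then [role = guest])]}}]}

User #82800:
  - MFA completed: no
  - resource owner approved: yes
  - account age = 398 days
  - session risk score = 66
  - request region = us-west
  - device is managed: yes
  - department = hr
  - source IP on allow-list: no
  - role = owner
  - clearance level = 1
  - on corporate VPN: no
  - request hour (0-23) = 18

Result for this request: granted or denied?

Atomic conditions:
  source IP on allow-list: no → false
  role = owner: owner == owner is true
  NOT MFA completed: no → true
  resource owner approved: yes → true
  NOT device is managed: yes → false
  on corporate VPN: no → false
  department ∈ {finance, hr, ops, sales}: hr is in the set → true
  request region = us-west: us-west == us-west is true
  request hour (0-23) ≤ 9: 18 ≤ 9 is false
  clearance level < 1: 1 < 1 is false
  account age > 847 days: 398 > 847 is false
  session risk score ≥ 55: 66 ≥ 55 is true
  request hour (0-23) < 18: 18 < 18 is false
  role = guest: owner == guest is false
Combine:
[1.1.1] false OR true = true
[1.1.2] true AND true = true
[1.1] true OR true = true
[1.2.1] false AND false = false
[1.2.2] true OR true = true
[1.2] false → true (antecedent false ⇒ implication holds) = true
[1] true OR true = true
[2.1.1] false AND false AND false = false
[2.1.2.2.1] true AND false = false
[2.1.2.2] NOT false = true
[2.1.2] true → true = true
[2.1.3.2.1] false → false (antecedent false ⇒ implication holds) = true
[2.1.3.2] NOT true = false
[2.1.3] true AND false = false
[2.1] false OR true OR false = true
[2] NOT true = false
[root] true AND false = false
Overall: false → denied

Denied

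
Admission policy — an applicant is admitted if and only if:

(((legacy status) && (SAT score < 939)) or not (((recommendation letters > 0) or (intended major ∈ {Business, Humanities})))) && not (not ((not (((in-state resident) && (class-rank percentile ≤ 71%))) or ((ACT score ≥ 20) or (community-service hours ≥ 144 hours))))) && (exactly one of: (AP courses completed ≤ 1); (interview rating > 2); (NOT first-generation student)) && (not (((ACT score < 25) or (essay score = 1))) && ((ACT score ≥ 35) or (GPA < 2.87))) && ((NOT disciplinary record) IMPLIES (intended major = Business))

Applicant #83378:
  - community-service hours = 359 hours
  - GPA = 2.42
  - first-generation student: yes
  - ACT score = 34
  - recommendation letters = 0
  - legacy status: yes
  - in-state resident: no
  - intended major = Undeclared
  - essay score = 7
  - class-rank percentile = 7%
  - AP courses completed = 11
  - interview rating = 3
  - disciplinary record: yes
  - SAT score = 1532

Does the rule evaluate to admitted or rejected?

Admitted

Atomic conditions:
  legacy status: yes → true
  SAT score < 939: 1532 < 939 is false
  recommendation letters > 0: 0 > 0 is false
  intended major ∈ {Business, Humanities}: Undeclared is not in the set → false
  in-state resident: no → false
  class-rank percentile ≤ 71%: 7 ≤ 71 is true
  ACT score ≥ 20: 34 ≥ 20 is true
  community-service hours ≥ 144 hours: 359 ≥ 144 is true
  AP courses completed ≤ 1: 11 ≤ 1 is false
  interview rating > 2: 3 > 2 is true
  NOT first-generation student: yes → false
  ACT score < 25: 34 < 25 is false
  essay score = 1: 7 == 1 is false
  ACT score ≥ 35: 34 ≥ 35 is false
  GPA < 2.87: 2.42 < 2.87 is true
  NOT disciplinary record: yes → false
  intended major = Business: Undeclared == Business is false
Combine:
[1.1] true AND false = false
[1.2.1] false OR false = false
[1.2] NOT false = true
[1] false OR true = true
[2.1.1.1.1] false AND true = false
[2.1.1.1] NOT false = true
[2.1.1.2] true OR true = true
[2.1.1] true OR true = true
[2.1] NOT true = false
[2] NOT false = true
[3] exactly-one(false, true, false) = true
[4.1.1] false OR false = false
[4.1] NOT false = true
[4.2] false OR true = true
[4] true AND true = true
[5] false → false (antecedent false ⇒ implication holds) = true
[root] true AND true AND true AND true AND true = true
Overall: true → admitted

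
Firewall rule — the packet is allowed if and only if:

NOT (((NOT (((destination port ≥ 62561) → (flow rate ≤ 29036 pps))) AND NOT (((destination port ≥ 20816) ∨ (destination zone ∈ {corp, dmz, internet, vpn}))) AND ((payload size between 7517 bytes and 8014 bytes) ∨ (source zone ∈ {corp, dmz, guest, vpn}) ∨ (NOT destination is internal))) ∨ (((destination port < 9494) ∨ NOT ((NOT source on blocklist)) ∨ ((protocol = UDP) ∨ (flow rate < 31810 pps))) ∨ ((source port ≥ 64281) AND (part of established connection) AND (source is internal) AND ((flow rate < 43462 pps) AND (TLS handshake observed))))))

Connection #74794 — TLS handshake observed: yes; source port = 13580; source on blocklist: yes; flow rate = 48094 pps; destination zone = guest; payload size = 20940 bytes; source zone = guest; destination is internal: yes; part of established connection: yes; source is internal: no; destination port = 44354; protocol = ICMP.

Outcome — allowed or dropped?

Dropped

Atomic conditions:
  destination port ≥ 62561: 44354 ≥ 62561 is false
  flow rate ≤ 29036 pps: 48094 ≤ 29036 is false
  destination port ≥ 20816: 44354 ≥ 20816 is true
  destination zone ∈ {corp, dmz, internet, vpn}: guest is not in the set → false
  payload size between 7517 bytes and 8014 bytes: 20940 in [7517, 8014] is false
  source zone ∈ {corp, dmz, guest, vpn}: guest is in the set → true
  NOT destination is internal: yes → false
  destination port < 9494: 44354 < 9494 is false
  NOT source on blocklist: yes → false
  protocol = UDP: ICMP == UDP is false
  flow rate < 31810 pps: 48094 < 31810 is false
  source port ≥ 64281: 13580 ≥ 64281 is false
  part of established connection: yes → true
  source is internal: no → false
  flow rate < 43462 pps: 48094 < 43462 is false
  TLS handshake observed: yes → true
Combine:
[1.1.1.1] false → false (antecedent false ⇒ implication holds) = true
[1.1.1] NOT true = false
[1.1.2.1] true OR false = true
[1.1.2] NOT true = false
[1.1.3] false OR true OR false = true
[1.1] false AND false AND true = false
[1.2.1.2] NOT false = true
[1.2.1.3] false OR false = false
[1.2.1] false OR true OR false = true
[1.2.2.4] false AND true = false
[1.2.2] false AND true AND false AND false = false
[1.2] true OR false = true
[1] false OR true = true
[root] NOT true = false
Overall: false → dropped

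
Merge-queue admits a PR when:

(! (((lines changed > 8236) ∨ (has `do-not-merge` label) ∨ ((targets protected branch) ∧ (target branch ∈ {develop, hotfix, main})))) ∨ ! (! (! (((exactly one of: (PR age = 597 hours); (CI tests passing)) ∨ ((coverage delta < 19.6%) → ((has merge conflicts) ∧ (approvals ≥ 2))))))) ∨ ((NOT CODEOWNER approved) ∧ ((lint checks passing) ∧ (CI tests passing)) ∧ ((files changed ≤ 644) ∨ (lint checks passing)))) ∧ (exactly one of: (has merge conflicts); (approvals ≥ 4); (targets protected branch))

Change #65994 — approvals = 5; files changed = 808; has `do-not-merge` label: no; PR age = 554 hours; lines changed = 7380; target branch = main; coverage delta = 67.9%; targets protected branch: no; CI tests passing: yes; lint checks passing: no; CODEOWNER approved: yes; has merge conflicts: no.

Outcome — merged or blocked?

Atomic conditions:
  lines changed > 8236: 7380 > 8236 is false
  has `do-not-merge` label: no → false
  targets protected branch: no → false
  target branch ∈ {develop, hotfix, main}: main is in the set → true
  PR age = 597 hours: 554 == 597 is false
  CI tests passing: yes → true
  coverage delta < 19.6%: 67.9 < 19.6 is false
  has merge conflicts: no → false
  approvals ≥ 2: 5 ≥ 2 is true
  NOT CODEOWNER approved: yes → false
  lint checks passing: no → false
  files changed ≤ 644: 808 ≤ 644 is false
  approvals ≥ 4: 5 ≥ 4 is true
Combine:
[1.1.1.3] false AND true = false
[1.1.1] false OR false OR false = false
[1.1] NOT false = true
[1.2.1.1.1.1] exactly-one(false, true) = true
[1.2.1.1.1.2.2] false AND true = false
[1.2.1.1.1.2] false → false (antecedent false ⇒ implication holds) = true
[1.2.1.1.1] true OR true = true
[1.2.1.1] NOT true = false
[1.2.1] NOT false = true
[1.2] NOT true = false
[1.3.2] false AND true = false
[1.3.3] false OR false = false
[1.3] false AND false AND false = false
[1] true OR false OR false = true
[2] exactly-one(false, true, false) = true
[root] true AND true = true
Overall: true → merged

Merged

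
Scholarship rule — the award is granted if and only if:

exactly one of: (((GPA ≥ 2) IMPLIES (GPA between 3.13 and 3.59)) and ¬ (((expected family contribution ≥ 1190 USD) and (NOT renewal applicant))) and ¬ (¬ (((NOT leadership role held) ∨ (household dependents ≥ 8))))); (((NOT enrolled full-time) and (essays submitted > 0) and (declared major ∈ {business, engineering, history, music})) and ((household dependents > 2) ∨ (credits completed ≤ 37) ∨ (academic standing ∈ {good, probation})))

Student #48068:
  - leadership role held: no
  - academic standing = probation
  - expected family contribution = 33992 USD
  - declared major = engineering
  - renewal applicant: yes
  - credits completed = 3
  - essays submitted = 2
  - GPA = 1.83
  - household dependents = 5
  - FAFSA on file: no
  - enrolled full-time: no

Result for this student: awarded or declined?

Atomic conditions:
  GPA ≥ 2: 1.83 ≥ 2 is false
  GPA between 3.13 and 3.59: 1.83 in [3.13, 3.59] is false
  expected family contribution ≥ 1190 USD: 33992 ≥ 1190 is true
  NOT renewal applicant: yes → false
  NOT leadership role held: no → true
  household dependents ≥ 8: 5 ≥ 8 is false
  NOT enrolled full-time: no → true
  essays submitted > 0: 2 > 0 is true
  declared major ∈ {business, engineering, history, music}: engineering is in the set → true
  household dependents > 2: 5 > 2 is true
  credits completed ≤ 37: 3 ≤ 37 is true
  academic standing ∈ {good, probation}: probation is in the set → true
Combine:
[1.1] false → false (antecedent false ⇒ implication holds) = true
[1.2.1] true AND false = false
[1.2] NOT false = true
[1.3.1.1] true OR false = true
[1.3.1] NOT true = false
[1.3] NOT false = true
[1] true AND true AND true = true
[2.1] true AND true AND true = true
[2.2] true OR true OR true = true
[2] true AND true = true
[root] exactly-one(true, true) = false
Overall: false → declined

Declined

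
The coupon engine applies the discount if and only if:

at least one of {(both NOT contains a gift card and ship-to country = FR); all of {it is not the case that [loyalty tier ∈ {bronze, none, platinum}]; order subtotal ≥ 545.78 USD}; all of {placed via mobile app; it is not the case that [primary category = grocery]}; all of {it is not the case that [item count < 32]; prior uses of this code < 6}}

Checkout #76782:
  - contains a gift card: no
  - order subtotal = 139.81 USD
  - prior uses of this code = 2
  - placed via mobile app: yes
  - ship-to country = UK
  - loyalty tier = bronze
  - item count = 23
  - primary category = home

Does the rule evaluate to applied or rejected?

Applied

Atomic conditions:
  NOT contains a gift card: no → true
  ship-to country = FR: UK == FR is false
  loyalty tier ∈ {bronze, none, platinum}: bronze is in the set → true
  order subtotal ≥ 545.78 USD: 139.81 ≥ 545.78 is false
  placed via mobile app: yes → true
  primary category = grocery: home == grocery is false
  item count < 32: 23 < 32 is true
  prior uses of this code < 6: 2 < 6 is true
Combine:
[1] true AND false = false
[2.1] NOT true = false
[2] false AND false = false
[3.2] NOT false = true
[3] true AND true = true
[4.1] NOT true = false
[4] false AND true = false
[root] false OR false OR true OR false = true
Overall: true → applied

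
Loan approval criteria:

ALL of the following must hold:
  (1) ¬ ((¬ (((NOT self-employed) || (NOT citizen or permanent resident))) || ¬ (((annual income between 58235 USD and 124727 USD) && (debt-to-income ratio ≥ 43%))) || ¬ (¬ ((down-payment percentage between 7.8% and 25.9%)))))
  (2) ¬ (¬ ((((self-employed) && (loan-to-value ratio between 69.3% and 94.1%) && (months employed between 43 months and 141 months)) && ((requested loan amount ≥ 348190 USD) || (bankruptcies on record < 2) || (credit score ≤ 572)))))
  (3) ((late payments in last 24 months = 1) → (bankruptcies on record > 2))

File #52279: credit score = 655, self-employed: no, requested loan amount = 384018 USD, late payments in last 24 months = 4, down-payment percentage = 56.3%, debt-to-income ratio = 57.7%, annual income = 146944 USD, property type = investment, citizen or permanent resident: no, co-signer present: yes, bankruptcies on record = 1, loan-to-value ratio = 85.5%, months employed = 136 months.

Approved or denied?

Atomic conditions:
  NOT self-employed: no → true
  NOT citizen or permanent resident: no → true
  annual income between 58235 USD and 124727 USD: 146944 in [58235, 124727] is false
  debt-to-income ratio ≥ 43%: 57.7 ≥ 43 is true
  down-payment percentage between 7.8% and 25.9%: 56.3 in [7.8, 25.9] is false
  self-employed: no → false
  loan-to-value ratio between 69.3% and 94.1%: 85.5 in [69.3, 94.1] is true
  months employed between 43 months and 141 months: 136 in [43, 141] is true
  requested loan amount ≥ 348190 USD: 384018 ≥ 348190 is true
  bankruptcies on record < 2: 1 < 2 is true
  credit score ≤ 572: 655 ≤ 572 is false
  late payments in last 24 months = 1: 4 == 1 is false
  bankruptcies on record > 2: 1 > 2 is false
Combine:
[1.1.1.1] true OR true = true
[1.1.1] NOT true = false
[1.1.2.1] false AND true = false
[1.1.2] NOT false = true
[1.1.3.1] NOT false = true
[1.1.3] NOT true = false
[1.1] false OR true OR false = true
[1] NOT true = false
[2.1.1.1] false AND true AND true = false
[2.1.1.2] true OR true OR false = true
[2.1.1] false AND true = false
[2.1] NOT false = true
[2] NOT true = false
[3] false → false (antecedent false ⇒ implication holds) = true
[root] false AND false AND true = false
Overall: false → denied

Denied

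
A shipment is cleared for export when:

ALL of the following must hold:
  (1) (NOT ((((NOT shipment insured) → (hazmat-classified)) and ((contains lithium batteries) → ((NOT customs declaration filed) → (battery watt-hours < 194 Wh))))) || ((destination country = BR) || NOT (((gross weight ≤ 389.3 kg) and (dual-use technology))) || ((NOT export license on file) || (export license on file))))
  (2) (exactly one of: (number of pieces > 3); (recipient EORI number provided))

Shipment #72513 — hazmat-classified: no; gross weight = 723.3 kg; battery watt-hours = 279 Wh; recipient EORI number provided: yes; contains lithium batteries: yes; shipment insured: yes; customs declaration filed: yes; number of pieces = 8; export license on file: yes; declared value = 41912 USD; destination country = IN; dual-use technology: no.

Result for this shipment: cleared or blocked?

Atomic conditions:
  NOT shipment insured: yes → false
  hazmat-classified: no → false
  contains lithium batteries: yes → true
  NOT customs declaration filed: yes → false
  battery watt-hours < 194 Wh: 279 < 194 is false
  destination country = BR: IN == BR is false
  gross weight ≤ 389.3 kg: 723.3 ≤ 389.3 is false
  dual-use technology: no → false
  NOT export license on file: yes → false
  export license on file: yes → true
  number of pieces > 3: 8 > 3 is true
  recipient EORI number provided: yes → true
Combine:
[1.1.1.1] false → false (antecedent false ⇒ implication holds) = true
[1.1.1.2.2] false → false (antecedent false ⇒ implication holds) = true
[1.1.1.2] true → true = true
[1.1.1] true AND true = true
[1.1] NOT true = false
[1.2.2.1] false AND false = false
[1.2.2] NOT false = true
[1.2.3] false OR true = true
[1.2] false OR true OR true = true
[1] false OR true = true
[2] exactly-one(true, true) = false
[root] true AND false = false
Overall: false → blocked

Blocked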